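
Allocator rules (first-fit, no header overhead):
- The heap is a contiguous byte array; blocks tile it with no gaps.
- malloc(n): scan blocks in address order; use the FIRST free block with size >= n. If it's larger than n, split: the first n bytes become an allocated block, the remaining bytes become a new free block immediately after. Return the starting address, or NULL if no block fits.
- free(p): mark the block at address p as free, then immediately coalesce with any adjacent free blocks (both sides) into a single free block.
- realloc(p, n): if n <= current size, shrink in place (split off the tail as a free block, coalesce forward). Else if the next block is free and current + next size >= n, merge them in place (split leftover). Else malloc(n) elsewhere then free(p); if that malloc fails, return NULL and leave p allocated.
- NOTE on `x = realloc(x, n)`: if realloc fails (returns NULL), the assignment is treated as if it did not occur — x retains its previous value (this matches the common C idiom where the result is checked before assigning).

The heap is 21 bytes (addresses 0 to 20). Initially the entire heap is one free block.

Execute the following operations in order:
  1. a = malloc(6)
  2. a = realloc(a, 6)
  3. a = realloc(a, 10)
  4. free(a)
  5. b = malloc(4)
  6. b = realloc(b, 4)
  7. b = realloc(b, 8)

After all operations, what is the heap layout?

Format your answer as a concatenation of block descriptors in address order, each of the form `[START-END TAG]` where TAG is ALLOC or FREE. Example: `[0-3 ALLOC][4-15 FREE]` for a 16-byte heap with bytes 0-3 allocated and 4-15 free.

Answer: [0-7 ALLOC][8-20 FREE]

Derivation:
Op 1: a = malloc(6) -> a = 0; heap: [0-5 ALLOC][6-20 FREE]
Op 2: a = realloc(a, 6) -> a = 0; heap: [0-5 ALLOC][6-20 FREE]
Op 3: a = realloc(a, 10) -> a = 0; heap: [0-9 ALLOC][10-20 FREE]
Op 4: free(a) -> (freed a); heap: [0-20 FREE]
Op 5: b = malloc(4) -> b = 0; heap: [0-3 ALLOC][4-20 FREE]
Op 6: b = realloc(b, 4) -> b = 0; heap: [0-3 ALLOC][4-20 FREE]
Op 7: b = realloc(b, 8) -> b = 0; heap: [0-7 ALLOC][8-20 FREE]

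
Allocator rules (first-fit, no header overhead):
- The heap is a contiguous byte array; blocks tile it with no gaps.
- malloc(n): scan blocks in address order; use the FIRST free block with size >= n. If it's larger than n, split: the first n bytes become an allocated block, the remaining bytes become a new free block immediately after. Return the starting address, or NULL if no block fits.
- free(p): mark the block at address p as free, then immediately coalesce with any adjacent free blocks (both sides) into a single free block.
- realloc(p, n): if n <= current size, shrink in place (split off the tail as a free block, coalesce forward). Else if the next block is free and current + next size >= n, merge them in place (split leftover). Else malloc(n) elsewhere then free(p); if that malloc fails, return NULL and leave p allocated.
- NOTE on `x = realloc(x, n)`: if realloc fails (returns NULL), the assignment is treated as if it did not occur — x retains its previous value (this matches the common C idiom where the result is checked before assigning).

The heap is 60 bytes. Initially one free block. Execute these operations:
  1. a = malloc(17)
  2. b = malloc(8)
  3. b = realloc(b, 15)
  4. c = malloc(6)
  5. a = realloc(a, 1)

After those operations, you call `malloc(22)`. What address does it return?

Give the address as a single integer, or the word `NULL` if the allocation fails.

Answer: 38

Derivation:
Op 1: a = malloc(17) -> a = 0; heap: [0-16 ALLOC][17-59 FREE]
Op 2: b = malloc(8) -> b = 17; heap: [0-16 ALLOC][17-24 ALLOC][25-59 FREE]
Op 3: b = realloc(b, 15) -> b = 17; heap: [0-16 ALLOC][17-31 ALLOC][32-59 FREE]
Op 4: c = malloc(6) -> c = 32; heap: [0-16 ALLOC][17-31 ALLOC][32-37 ALLOC][38-59 FREE]
Op 5: a = realloc(a, 1) -> a = 0; heap: [0-0 ALLOC][1-16 FREE][17-31 ALLOC][32-37 ALLOC][38-59 FREE]
malloc(22): first-fit scan over [0-0 ALLOC][1-16 FREE][17-31 ALLOC][32-37 ALLOC][38-59 FREE] -> 38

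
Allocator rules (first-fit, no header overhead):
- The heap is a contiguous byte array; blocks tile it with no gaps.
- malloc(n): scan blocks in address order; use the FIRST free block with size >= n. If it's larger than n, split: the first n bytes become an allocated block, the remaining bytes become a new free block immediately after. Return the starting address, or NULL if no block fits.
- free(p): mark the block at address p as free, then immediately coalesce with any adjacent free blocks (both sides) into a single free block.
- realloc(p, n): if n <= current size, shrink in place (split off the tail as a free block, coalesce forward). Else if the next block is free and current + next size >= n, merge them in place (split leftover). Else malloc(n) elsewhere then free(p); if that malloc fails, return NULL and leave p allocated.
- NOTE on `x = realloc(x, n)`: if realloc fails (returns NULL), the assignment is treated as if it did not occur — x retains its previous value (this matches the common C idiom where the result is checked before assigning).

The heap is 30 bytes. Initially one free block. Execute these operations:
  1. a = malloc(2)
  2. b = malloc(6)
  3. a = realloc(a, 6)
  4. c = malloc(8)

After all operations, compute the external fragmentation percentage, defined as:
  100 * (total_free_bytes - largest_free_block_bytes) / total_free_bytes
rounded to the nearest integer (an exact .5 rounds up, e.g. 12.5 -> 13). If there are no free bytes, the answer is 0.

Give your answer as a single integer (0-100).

Answer: 20

Derivation:
Op 1: a = malloc(2) -> a = 0; heap: [0-1 ALLOC][2-29 FREE]
Op 2: b = malloc(6) -> b = 2; heap: [0-1 ALLOC][2-7 ALLOC][8-29 FREE]
Op 3: a = realloc(a, 6) -> a = 8; heap: [0-1 FREE][2-7 ALLOC][8-13 ALLOC][14-29 FREE]
Op 4: c = malloc(8) -> c = 14; heap: [0-1 FREE][2-7 ALLOC][8-13 ALLOC][14-21 ALLOC][22-29 FREE]
Free blocks: [2 8] total_free=10 largest=8 -> 100*(10-8)/10 = 200/10 = 20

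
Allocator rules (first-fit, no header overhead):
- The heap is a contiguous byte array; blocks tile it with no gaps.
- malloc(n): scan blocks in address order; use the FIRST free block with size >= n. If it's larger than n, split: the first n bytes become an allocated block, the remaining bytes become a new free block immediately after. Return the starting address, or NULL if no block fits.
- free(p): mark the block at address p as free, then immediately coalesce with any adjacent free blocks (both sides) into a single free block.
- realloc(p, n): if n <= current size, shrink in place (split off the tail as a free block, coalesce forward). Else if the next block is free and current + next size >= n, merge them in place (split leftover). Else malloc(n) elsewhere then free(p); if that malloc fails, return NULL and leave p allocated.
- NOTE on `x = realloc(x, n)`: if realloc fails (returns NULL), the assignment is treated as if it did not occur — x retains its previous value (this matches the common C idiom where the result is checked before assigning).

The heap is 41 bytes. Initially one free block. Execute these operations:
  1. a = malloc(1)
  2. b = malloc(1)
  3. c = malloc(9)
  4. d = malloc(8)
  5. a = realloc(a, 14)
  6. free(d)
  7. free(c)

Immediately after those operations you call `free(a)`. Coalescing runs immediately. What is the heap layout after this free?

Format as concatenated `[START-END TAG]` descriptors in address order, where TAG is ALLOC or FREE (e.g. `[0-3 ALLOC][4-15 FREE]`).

Op 1: a = malloc(1) -> a = 0; heap: [0-0 ALLOC][1-40 FREE]
Op 2: b = malloc(1) -> b = 1; heap: [0-0 ALLOC][1-1 ALLOC][2-40 FREE]
Op 3: c = malloc(9) -> c = 2; heap: [0-0 ALLOC][1-1 ALLOC][2-10 ALLOC][11-40 FREE]
Op 4: d = malloc(8) -> d = 11; heap: [0-0 ALLOC][1-1 ALLOC][2-10 ALLOC][11-18 ALLOC][19-40 FREE]
Op 5: a = realloc(a, 14) -> a = 19; heap: [0-0 FREE][1-1 ALLOC][2-10 ALLOC][11-18 ALLOC][19-32 ALLOC][33-40 FREE]
Op 6: free(d) -> (freed d); heap: [0-0 FREE][1-1 ALLOC][2-10 ALLOC][11-18 FREE][19-32 ALLOC][33-40 FREE]
Op 7: free(c) -> (freed c); heap: [0-0 FREE][1-1 ALLOC][2-18 FREE][19-32 ALLOC][33-40 FREE]
free(a): a = 19 -> block [19-32 ALLOC]; mark free, coalesce with adjacent free neighbors -> [0-0 FREE][1-1 ALLOC][2-40 FREE]

Answer: [0-0 FREE][1-1 ALLOC][2-40 FREE]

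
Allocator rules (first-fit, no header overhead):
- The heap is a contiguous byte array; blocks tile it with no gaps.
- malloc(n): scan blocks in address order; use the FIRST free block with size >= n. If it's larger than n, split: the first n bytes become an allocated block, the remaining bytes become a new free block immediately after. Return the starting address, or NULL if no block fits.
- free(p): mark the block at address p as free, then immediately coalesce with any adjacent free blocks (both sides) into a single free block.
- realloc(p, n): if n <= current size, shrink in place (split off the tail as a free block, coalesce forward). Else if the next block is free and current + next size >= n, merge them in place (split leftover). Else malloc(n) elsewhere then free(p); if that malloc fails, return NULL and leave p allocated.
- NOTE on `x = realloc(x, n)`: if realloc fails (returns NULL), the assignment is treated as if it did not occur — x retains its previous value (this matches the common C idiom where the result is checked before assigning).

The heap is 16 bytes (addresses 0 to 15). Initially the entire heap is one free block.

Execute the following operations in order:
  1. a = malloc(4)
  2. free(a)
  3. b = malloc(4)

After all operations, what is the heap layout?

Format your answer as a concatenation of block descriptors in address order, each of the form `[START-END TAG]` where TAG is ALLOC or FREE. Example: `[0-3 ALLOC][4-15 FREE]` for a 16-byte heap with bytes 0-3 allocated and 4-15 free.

Op 1: a = malloc(4) -> a = 0; heap: [0-3 ALLOC][4-15 FREE]
Op 2: free(a) -> (freed a); heap: [0-15 FREE]
Op 3: b = malloc(4) -> b = 0; heap: [0-3 ALLOC][4-15 FREE]

Answer: [0-3 ALLOC][4-15 FREE]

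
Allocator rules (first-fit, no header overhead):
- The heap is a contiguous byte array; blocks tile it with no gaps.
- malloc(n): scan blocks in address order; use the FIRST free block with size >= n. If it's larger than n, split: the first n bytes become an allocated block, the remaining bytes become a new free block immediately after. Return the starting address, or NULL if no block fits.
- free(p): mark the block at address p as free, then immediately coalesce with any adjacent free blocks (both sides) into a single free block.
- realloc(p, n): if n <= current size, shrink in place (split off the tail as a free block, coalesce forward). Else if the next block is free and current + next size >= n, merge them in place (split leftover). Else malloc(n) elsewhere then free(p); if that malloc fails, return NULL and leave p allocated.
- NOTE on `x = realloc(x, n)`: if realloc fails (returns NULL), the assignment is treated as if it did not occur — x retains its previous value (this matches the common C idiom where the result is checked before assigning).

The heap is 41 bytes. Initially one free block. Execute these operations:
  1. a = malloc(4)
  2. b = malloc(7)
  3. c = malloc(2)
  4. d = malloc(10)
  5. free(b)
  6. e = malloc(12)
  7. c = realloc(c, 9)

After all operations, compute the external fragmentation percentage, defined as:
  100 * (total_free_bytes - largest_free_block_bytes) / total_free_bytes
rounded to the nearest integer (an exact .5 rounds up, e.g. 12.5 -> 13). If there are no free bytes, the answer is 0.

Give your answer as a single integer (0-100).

Answer: 46

Derivation:
Op 1: a = malloc(4) -> a = 0; heap: [0-3 ALLOC][4-40 FREE]
Op 2: b = malloc(7) -> b = 4; heap: [0-3 ALLOC][4-10 ALLOC][11-40 FREE]
Op 3: c = malloc(2) -> c = 11; heap: [0-3 ALLOC][4-10 ALLOC][11-12 ALLOC][13-40 FREE]
Op 4: d = malloc(10) -> d = 13; heap: [0-3 ALLOC][4-10 ALLOC][11-12 ALLOC][13-22 ALLOC][23-40 FREE]
Op 5: free(b) -> (freed b); heap: [0-3 ALLOC][4-10 FREE][11-12 ALLOC][13-22 ALLOC][23-40 FREE]
Op 6: e = malloc(12) -> e = 23; heap: [0-3 ALLOC][4-10 FREE][11-12 ALLOC][13-22 ALLOC][23-34 ALLOC][35-40 FREE]
Op 7: c = realloc(c, 9) -> NULL (c unchanged); heap: [0-3 ALLOC][4-10 FREE][11-12 ALLOC][13-22 ALLOC][23-34 ALLOC][35-40 FREE]
Free blocks: [7 6] total_free=13 largest=7 -> 100*(13-7)/13 = 600/13 ≈ 46.154 -> rounds to 46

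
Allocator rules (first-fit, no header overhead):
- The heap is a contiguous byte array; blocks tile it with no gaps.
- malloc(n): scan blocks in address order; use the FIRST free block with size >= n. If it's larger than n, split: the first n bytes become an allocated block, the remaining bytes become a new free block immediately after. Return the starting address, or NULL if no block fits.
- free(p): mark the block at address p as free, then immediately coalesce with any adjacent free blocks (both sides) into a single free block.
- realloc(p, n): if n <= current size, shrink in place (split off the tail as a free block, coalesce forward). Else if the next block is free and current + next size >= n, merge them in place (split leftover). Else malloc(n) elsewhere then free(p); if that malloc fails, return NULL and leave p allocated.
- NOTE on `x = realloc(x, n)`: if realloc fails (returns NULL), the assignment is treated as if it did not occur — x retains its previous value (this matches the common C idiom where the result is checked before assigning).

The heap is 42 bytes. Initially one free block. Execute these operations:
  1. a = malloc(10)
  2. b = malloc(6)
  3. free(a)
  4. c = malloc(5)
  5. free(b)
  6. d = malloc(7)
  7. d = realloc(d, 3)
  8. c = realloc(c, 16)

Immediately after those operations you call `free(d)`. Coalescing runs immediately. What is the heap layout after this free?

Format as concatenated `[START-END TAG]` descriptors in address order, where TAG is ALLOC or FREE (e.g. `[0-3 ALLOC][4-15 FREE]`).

Op 1: a = malloc(10) -> a = 0; heap: [0-9 ALLOC][10-41 FREE]
Op 2: b = malloc(6) -> b = 10; heap: [0-9 ALLOC][10-15 ALLOC][16-41 FREE]
Op 3: free(a) -> (freed a); heap: [0-9 FREE][10-15 ALLOC][16-41 FREE]
Op 4: c = malloc(5) -> c = 0; heap: [0-4 ALLOC][5-9 FREE][10-15 ALLOC][16-41 FREE]
Op 5: free(b) -> (freed b); heap: [0-4 ALLOC][5-41 FREE]
Op 6: d = malloc(7) -> d = 5; heap: [0-4 ALLOC][5-11 ALLOC][12-41 FREE]
Op 7: d = realloc(d, 3) -> d = 5; heap: [0-4 ALLOC][5-7 ALLOC][8-41 FREE]
Op 8: c = realloc(c, 16) -> c = 8; heap: [0-4 FREE][5-7 ALLOC][8-23 ALLOC][24-41 FREE]
free(d): d = 5 -> block [5-7 ALLOC]; mark free, coalesce with adjacent free neighbors -> [0-7 FREE][8-23 ALLOC][24-41 FREE]

Answer: [0-7 FREE][8-23 ALLOC][24-41 FREE]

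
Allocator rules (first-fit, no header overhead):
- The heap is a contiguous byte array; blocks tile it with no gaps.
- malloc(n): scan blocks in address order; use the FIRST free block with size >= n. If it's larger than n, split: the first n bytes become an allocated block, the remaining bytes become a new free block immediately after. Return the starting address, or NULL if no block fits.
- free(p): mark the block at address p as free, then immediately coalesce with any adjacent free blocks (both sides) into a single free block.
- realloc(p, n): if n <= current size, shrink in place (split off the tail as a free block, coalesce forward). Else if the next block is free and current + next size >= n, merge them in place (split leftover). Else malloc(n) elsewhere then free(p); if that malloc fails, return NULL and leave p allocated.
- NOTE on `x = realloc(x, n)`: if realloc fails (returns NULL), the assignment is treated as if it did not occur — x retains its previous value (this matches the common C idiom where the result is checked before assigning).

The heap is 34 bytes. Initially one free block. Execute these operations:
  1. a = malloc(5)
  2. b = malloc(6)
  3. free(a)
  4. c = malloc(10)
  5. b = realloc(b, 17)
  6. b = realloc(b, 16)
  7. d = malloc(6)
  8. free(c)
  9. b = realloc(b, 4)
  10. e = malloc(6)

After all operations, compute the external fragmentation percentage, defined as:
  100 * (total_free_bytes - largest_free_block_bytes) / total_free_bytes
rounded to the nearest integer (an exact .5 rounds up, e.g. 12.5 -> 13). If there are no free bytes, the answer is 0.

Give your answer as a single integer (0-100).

Op 1: a = malloc(5) -> a = 0; heap: [0-4 ALLOC][5-33 FREE]
Op 2: b = malloc(6) -> b = 5; heap: [0-4 ALLOC][5-10 ALLOC][11-33 FREE]
Op 3: free(a) -> (freed a); heap: [0-4 FREE][5-10 ALLOC][11-33 FREE]
Op 4: c = malloc(10) -> c = 11; heap: [0-4 FREE][5-10 ALLOC][11-20 ALLOC][21-33 FREE]
Op 5: b = realloc(b, 17) -> NULL (b unchanged); heap: [0-4 FREE][5-10 ALLOC][11-20 ALLOC][21-33 FREE]
Op 6: b = realloc(b, 16) -> NULL (b unchanged); heap: [0-4 FREE][5-10 ALLOC][11-20 ALLOC][21-33 FREE]
Op 7: d = malloc(6) -> d = 21; heap: [0-4 FREE][5-10 ALLOC][11-20 ALLOC][21-26 ALLOC][27-33 FREE]
Op 8: free(c) -> (freed c); heap: [0-4 FREE][5-10 ALLOC][11-20 FREE][21-26 ALLOC][27-33 FREE]
Op 9: b = realloc(b, 4) -> b = 5; heap: [0-4 FREE][5-8 ALLOC][9-20 FREE][21-26 ALLOC][27-33 FREE]
Op 10: e = malloc(6) -> e = 9; heap: [0-4 FREE][5-8 ALLOC][9-14 ALLOC][15-20 FREE][21-26 ALLOC][27-33 FREE]
Free blocks: [5 6 7] total_free=18 largest=7 -> 100*(18-7)/18 = 1100/18 ≈ 61.111 -> rounds to 61

Answer: 61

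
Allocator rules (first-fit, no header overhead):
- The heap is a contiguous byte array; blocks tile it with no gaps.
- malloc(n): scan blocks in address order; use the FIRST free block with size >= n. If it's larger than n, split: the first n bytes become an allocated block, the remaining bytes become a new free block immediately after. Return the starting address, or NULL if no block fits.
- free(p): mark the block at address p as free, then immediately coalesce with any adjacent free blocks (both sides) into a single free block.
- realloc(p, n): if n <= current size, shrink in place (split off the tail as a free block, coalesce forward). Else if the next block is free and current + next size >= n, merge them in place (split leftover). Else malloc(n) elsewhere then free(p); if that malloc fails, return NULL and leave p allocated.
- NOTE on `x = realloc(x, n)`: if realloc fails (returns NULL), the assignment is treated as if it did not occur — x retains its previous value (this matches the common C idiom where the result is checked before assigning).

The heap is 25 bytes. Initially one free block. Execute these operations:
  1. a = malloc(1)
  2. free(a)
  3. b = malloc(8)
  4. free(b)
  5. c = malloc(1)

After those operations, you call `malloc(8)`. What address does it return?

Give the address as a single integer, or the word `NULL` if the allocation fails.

Answer: 1

Derivation:
Op 1: a = malloc(1) -> a = 0; heap: [0-0 ALLOC][1-24 FREE]
Op 2: free(a) -> (freed a); heap: [0-24 FREE]
Op 3: b = malloc(8) -> b = 0; heap: [0-7 ALLOC][8-24 FREE]
Op 4: free(b) -> (freed b); heap: [0-24 FREE]
Op 5: c = malloc(1) -> c = 0; heap: [0-0 ALLOC][1-24 FREE]
malloc(8): first-fit scan over [0-0 ALLOC][1-24 FREE] -> 1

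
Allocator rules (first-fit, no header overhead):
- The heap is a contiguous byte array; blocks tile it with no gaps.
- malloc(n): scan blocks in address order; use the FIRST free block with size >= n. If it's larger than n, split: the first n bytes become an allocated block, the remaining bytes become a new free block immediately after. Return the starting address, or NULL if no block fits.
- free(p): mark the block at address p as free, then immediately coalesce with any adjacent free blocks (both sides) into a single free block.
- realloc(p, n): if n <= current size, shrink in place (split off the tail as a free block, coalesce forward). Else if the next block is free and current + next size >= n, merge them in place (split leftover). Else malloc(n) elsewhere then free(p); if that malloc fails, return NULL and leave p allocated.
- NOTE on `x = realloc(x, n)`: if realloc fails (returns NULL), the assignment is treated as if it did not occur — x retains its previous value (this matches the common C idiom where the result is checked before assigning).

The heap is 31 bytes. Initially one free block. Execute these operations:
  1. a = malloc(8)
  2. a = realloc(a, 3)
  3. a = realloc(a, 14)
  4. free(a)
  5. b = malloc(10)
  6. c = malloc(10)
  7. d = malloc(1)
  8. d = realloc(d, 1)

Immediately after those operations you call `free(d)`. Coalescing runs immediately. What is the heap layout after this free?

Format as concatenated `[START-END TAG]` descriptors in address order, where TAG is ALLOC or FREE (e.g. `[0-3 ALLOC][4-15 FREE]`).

Answer: [0-9 ALLOC][10-19 ALLOC][20-30 FREE]

Derivation:
Op 1: a = malloc(8) -> a = 0; heap: [0-7 ALLOC][8-30 FREE]
Op 2: a = realloc(a, 3) -> a = 0; heap: [0-2 ALLOC][3-30 FREE]
Op 3: a = realloc(a, 14) -> a = 0; heap: [0-13 ALLOC][14-30 FREE]
Op 4: free(a) -> (freed a); heap: [0-30 FREE]
Op 5: b = malloc(10) -> b = 0; heap: [0-9 ALLOC][10-30 FREE]
Op 6: c = malloc(10) -> c = 10; heap: [0-9 ALLOC][10-19 ALLOC][20-30 FREE]
Op 7: d = malloc(1) -> d = 20; heap: [0-9 ALLOC][10-19 ALLOC][20-20 ALLOC][21-30 FREE]
Op 8: d = realloc(d, 1) -> d = 20; heap: [0-9 ALLOC][10-19 ALLOC][20-20 ALLOC][21-30 FREE]
free(d): d = 20 -> block [20-20 ALLOC]; mark free, coalesce with adjacent free neighbors -> [0-9 ALLOC][10-19 ALLOC][20-30 FREE]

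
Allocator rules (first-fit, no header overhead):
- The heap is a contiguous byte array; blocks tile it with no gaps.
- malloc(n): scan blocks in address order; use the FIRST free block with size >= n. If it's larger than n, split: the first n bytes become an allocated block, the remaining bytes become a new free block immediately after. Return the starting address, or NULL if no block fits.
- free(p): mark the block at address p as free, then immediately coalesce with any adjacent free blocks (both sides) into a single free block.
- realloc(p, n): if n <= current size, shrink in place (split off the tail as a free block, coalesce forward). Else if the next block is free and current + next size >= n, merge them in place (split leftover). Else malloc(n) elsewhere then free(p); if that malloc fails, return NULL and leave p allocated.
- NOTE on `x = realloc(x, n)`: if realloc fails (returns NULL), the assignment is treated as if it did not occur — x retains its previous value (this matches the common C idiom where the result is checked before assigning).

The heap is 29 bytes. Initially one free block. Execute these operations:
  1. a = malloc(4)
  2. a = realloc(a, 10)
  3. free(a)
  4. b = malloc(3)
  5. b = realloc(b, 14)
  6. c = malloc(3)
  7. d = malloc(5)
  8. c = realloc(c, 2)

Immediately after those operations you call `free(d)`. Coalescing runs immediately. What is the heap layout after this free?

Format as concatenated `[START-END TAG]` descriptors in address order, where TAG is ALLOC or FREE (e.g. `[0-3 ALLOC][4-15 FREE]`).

Answer: [0-13 ALLOC][14-15 ALLOC][16-28 FREE]

Derivation:
Op 1: a = malloc(4) -> a = 0; heap: [0-3 ALLOC][4-28 FREE]
Op 2: a = realloc(a, 10) -> a = 0; heap: [0-9 ALLOC][10-28 FREE]
Op 3: free(a) -> (freed a); heap: [0-28 FREE]
Op 4: b = malloc(3) -> b = 0; heap: [0-2 ALLOC][3-28 FREE]
Op 5: b = realloc(b, 14) -> b = 0; heap: [0-13 ALLOC][14-28 FREE]
Op 6: c = malloc(3) -> c = 14; heap: [0-13 ALLOC][14-16 ALLOC][17-28 FREE]
Op 7: d = malloc(5) -> d = 17; heap: [0-13 ALLOC][14-16 ALLOC][17-21 ALLOC][22-28 FREE]
Op 8: c = realloc(c, 2) -> c = 14; heap: [0-13 ALLOC][14-15 ALLOC][16-16 FREE][17-21 ALLOC][22-28 FREE]
free(d): d = 17 -> block [17-21 ALLOC]; mark free, coalesce with adjacent free neighbors -> [0-13 ALLOC][14-15 ALLOC][16-28 FREE]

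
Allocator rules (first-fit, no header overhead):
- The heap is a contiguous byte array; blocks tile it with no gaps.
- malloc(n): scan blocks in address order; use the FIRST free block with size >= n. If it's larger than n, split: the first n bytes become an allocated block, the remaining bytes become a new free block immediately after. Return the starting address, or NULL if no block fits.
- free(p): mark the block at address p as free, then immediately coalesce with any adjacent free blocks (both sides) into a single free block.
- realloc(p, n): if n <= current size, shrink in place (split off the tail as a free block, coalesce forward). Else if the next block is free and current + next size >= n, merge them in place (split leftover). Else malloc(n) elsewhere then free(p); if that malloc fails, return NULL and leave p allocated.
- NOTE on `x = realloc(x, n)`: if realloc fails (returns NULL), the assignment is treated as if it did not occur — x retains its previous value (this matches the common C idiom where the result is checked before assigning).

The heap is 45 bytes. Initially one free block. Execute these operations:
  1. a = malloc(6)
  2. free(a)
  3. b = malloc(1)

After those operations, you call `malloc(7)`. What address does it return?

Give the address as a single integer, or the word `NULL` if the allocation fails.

Op 1: a = malloc(6) -> a = 0; heap: [0-5 ALLOC][6-44 FREE]
Op 2: free(a) -> (freed a); heap: [0-44 FREE]
Op 3: b = malloc(1) -> b = 0; heap: [0-0 ALLOC][1-44 FREE]
malloc(7): first-fit scan over [0-0 ALLOC][1-44 FREE] -> 1

Answer: 1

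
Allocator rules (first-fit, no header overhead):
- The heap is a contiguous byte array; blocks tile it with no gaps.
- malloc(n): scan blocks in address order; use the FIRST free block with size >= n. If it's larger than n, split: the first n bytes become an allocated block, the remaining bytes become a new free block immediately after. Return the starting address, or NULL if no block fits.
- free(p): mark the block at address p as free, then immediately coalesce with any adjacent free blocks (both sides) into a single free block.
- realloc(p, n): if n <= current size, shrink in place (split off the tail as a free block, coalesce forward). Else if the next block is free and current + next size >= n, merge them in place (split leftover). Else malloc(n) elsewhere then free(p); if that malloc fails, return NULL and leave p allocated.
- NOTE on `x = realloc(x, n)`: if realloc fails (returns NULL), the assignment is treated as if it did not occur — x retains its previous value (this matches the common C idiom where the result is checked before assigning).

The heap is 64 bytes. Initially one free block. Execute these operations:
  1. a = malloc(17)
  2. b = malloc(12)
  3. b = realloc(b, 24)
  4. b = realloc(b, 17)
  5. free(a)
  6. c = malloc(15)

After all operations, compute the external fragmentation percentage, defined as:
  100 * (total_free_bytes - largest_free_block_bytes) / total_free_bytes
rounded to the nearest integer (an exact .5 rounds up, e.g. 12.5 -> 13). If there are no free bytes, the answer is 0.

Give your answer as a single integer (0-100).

Op 1: a = malloc(17) -> a = 0; heap: [0-16 ALLOC][17-63 FREE]
Op 2: b = malloc(12) -> b = 17; heap: [0-16 ALLOC][17-28 ALLOC][29-63 FREE]
Op 3: b = realloc(b, 24) -> b = 17; heap: [0-16 ALLOC][17-40 ALLOC][41-63 FREE]
Op 4: b = realloc(b, 17) -> b = 17; heap: [0-16 ALLOC][17-33 ALLOC][34-63 FREE]
Op 5: free(a) -> (freed a); heap: [0-16 FREE][17-33 ALLOC][34-63 FREE]
Op 6: c = malloc(15) -> c = 0; heap: [0-14 ALLOC][15-16 FREE][17-33 ALLOC][34-63 FREE]
Free blocks: [2 30] total_free=32 largest=30 -> 100*(32-30)/32 = 200/32 = 6.25 -> rounds to 6

Answer: 6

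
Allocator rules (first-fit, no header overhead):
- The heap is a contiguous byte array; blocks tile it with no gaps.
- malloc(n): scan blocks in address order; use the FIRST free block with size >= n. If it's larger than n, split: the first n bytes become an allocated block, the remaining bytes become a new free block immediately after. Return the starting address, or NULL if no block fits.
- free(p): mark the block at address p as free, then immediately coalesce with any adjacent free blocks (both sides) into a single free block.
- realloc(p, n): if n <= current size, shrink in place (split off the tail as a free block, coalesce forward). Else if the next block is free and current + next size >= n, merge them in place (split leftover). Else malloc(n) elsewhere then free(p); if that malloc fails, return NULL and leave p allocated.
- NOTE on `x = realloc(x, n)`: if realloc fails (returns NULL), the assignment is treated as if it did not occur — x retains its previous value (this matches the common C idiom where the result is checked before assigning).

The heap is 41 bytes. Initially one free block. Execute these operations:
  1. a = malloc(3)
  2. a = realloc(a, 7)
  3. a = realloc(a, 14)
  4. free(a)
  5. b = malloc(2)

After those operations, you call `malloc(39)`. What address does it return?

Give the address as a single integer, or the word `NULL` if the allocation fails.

Op 1: a = malloc(3) -> a = 0; heap: [0-2 ALLOC][3-40 FREE]
Op 2: a = realloc(a, 7) -> a = 0; heap: [0-6 ALLOC][7-40 FREE]
Op 3: a = realloc(a, 14) -> a = 0; heap: [0-13 ALLOC][14-40 FREE]
Op 4: free(a) -> (freed a); heap: [0-40 FREE]
Op 5: b = malloc(2) -> b = 0; heap: [0-1 ALLOC][2-40 FREE]
malloc(39): first-fit scan over [0-1 ALLOC][2-40 FREE] -> 2

Answer: 2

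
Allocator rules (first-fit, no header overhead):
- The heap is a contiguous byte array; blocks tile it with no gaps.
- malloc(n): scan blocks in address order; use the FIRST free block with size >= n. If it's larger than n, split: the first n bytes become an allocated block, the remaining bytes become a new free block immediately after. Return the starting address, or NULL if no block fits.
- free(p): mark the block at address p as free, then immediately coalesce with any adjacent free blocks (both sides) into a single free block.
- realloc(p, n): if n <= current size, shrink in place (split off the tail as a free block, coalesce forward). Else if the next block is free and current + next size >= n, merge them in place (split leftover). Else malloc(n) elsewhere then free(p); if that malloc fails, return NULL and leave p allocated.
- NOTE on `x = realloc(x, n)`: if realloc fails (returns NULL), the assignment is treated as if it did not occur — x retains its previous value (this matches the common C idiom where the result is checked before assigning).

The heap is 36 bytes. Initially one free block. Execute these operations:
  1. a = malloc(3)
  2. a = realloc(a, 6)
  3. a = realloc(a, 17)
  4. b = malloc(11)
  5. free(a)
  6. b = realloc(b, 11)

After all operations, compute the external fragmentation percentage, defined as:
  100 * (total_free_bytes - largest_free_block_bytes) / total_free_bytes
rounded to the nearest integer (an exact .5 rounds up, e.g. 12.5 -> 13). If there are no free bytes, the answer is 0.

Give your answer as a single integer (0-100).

Answer: 32

Derivation:
Op 1: a = malloc(3) -> a = 0; heap: [0-2 ALLOC][3-35 FREE]
Op 2: a = realloc(a, 6) -> a = 0; heap: [0-5 ALLOC][6-35 FREE]
Op 3: a = realloc(a, 17) -> a = 0; heap: [0-16 ALLOC][17-35 FREE]
Op 4: b = malloc(11) -> b = 17; heap: [0-16 ALLOC][17-27 ALLOC][28-35 FREE]
Op 5: free(a) -> (freed a); heap: [0-16 FREE][17-27 ALLOC][28-35 FREE]
Op 6: b = realloc(b, 11) -> b = 17; heap: [0-16 FREE][17-27 ALLOC][28-35 FREE]
Free blocks: [17 8] total_free=25 largest=17 -> 100*(25-17)/25 = 800/25 = 32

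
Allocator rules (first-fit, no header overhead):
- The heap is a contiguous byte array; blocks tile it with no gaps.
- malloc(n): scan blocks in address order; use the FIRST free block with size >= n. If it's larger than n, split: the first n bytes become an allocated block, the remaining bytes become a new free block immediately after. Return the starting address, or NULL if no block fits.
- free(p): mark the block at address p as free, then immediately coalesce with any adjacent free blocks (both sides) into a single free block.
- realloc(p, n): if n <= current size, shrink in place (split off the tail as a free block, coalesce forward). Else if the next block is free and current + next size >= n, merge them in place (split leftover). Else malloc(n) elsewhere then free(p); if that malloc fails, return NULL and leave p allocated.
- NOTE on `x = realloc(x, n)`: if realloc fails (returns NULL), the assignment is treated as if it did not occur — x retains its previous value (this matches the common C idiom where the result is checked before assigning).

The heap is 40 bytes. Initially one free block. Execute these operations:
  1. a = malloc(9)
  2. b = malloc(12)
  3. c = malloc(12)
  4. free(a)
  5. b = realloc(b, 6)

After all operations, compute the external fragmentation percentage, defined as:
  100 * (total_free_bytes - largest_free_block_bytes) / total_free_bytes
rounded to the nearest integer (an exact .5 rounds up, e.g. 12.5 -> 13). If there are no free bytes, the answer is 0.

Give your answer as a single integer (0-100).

Op 1: a = malloc(9) -> a = 0; heap: [0-8 ALLOC][9-39 FREE]
Op 2: b = malloc(12) -> b = 9; heap: [0-8 ALLOC][9-20 ALLOC][21-39 FREE]
Op 3: c = malloc(12) -> c = 21; heap: [0-8 ALLOC][9-20 ALLOC][21-32 ALLOC][33-39 FREE]
Op 4: free(a) -> (freed a); heap: [0-8 FREE][9-20 ALLOC][21-32 ALLOC][33-39 FREE]
Op 5: b = realloc(b, 6) -> b = 9; heap: [0-8 FREE][9-14 ALLOC][15-20 FREE][21-32 ALLOC][33-39 FREE]
Free blocks: [9 6 7] total_free=22 largest=9 -> 100*(22-9)/22 = 1300/22 ≈ 59.091 -> rounds to 59

Answer: 59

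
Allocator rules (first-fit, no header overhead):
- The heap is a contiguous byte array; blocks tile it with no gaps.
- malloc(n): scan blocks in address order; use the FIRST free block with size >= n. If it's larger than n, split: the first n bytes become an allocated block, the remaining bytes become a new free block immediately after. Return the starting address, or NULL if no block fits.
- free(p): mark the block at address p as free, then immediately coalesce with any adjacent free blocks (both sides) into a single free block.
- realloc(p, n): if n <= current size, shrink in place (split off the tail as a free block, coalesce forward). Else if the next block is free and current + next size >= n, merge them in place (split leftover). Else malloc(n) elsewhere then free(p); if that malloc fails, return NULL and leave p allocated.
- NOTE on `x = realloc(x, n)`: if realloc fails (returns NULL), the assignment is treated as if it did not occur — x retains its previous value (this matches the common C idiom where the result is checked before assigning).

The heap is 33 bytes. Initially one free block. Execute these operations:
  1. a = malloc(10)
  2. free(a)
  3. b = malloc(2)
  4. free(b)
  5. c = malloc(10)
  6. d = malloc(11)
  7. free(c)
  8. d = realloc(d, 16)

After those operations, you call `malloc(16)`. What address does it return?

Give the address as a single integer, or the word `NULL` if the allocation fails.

Op 1: a = malloc(10) -> a = 0; heap: [0-9 ALLOC][10-32 FREE]
Op 2: free(a) -> (freed a); heap: [0-32 FREE]
Op 3: b = malloc(2) -> b = 0; heap: [0-1 ALLOC][2-32 FREE]
Op 4: free(b) -> (freed b); heap: [0-32 FREE]
Op 5: c = malloc(10) -> c = 0; heap: [0-9 ALLOC][10-32 FREE]
Op 6: d = malloc(11) -> d = 10; heap: [0-9 ALLOC][10-20 ALLOC][21-32 FREE]
Op 7: free(c) -> (freed c); heap: [0-9 FREE][10-20 ALLOC][21-32 FREE]
Op 8: d = realloc(d, 16) -> d = 10; heap: [0-9 FREE][10-25 ALLOC][26-32 FREE]
malloc(16): first-fit scan over [0-9 FREE][10-25 ALLOC][26-32 FREE] -> NULL

Answer: NULL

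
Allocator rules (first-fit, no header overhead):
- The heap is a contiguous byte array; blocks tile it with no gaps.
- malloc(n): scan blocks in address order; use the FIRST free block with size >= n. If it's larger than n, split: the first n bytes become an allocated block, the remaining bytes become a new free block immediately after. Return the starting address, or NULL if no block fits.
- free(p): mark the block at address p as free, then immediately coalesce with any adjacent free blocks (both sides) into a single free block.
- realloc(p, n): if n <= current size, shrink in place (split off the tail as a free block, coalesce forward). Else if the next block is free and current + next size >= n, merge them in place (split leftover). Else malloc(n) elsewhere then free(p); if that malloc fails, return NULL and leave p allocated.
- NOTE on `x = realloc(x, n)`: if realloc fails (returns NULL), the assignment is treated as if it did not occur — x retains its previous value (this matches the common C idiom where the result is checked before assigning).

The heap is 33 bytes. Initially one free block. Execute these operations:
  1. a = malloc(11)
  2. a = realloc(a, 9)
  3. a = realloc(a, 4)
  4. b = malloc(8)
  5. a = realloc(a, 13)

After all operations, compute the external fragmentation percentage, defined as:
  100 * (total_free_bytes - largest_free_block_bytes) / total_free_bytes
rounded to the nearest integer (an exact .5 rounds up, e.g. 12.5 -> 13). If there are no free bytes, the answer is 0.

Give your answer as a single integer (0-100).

Answer: 33

Derivation:
Op 1: a = malloc(11) -> a = 0; heap: [0-10 ALLOC][11-32 FREE]
Op 2: a = realloc(a, 9) -> a = 0; heap: [0-8 ALLOC][9-32 FREE]
Op 3: a = realloc(a, 4) -> a = 0; heap: [0-3 ALLOC][4-32 FREE]
Op 4: b = malloc(8) -> b = 4; heap: [0-3 ALLOC][4-11 ALLOC][12-32 FREE]
Op 5: a = realloc(a, 13) -> a = 12; heap: [0-3 FREE][4-11 ALLOC][12-24 ALLOC][25-32 FREE]
Free blocks: [4 8] total_free=12 largest=8 -> 100*(12-8)/12 = 400/12 ≈ 33.333 -> rounds to 33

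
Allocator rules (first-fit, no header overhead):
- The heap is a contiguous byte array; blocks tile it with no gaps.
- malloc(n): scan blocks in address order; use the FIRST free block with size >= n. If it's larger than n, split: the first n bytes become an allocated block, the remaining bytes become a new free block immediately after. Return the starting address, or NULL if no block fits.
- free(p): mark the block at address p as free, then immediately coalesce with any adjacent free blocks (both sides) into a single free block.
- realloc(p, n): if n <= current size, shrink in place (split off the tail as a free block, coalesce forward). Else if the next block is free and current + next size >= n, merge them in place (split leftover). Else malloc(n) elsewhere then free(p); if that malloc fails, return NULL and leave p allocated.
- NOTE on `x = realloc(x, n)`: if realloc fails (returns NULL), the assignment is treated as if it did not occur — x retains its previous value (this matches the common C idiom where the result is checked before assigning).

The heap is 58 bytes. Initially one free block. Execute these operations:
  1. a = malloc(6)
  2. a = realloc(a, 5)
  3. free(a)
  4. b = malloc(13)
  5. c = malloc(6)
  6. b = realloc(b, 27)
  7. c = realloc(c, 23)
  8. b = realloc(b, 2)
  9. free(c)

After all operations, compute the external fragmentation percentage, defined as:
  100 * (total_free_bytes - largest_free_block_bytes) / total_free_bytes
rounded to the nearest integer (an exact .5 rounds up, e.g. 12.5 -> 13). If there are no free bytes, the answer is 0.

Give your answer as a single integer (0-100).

Answer: 34

Derivation:
Op 1: a = malloc(6) -> a = 0; heap: [0-5 ALLOC][6-57 FREE]
Op 2: a = realloc(a, 5) -> a = 0; heap: [0-4 ALLOC][5-57 FREE]
Op 3: free(a) -> (freed a); heap: [0-57 FREE]
Op 4: b = malloc(13) -> b = 0; heap: [0-12 ALLOC][13-57 FREE]
Op 5: c = malloc(6) -> c = 13; heap: [0-12 ALLOC][13-18 ALLOC][19-57 FREE]
Op 6: b = realloc(b, 27) -> b = 19; heap: [0-12 FREE][13-18 ALLOC][19-45 ALLOC][46-57 FREE]
Op 7: c = realloc(c, 23) -> NULL (c unchanged); heap: [0-12 FREE][13-18 ALLOC][19-45 ALLOC][46-57 FREE]
Op 8: b = realloc(b, 2) -> b = 19; heap: [0-12 FREE][13-18 ALLOC][19-20 ALLOC][21-57 FREE]
Op 9: free(c) -> (freed c); heap: [0-18 FREE][19-20 ALLOC][21-57 FREE]
Free blocks: [19 37] total_free=56 largest=37 -> 100*(56-37)/56 = 1900/56 ≈ 33.929 -> rounds to 34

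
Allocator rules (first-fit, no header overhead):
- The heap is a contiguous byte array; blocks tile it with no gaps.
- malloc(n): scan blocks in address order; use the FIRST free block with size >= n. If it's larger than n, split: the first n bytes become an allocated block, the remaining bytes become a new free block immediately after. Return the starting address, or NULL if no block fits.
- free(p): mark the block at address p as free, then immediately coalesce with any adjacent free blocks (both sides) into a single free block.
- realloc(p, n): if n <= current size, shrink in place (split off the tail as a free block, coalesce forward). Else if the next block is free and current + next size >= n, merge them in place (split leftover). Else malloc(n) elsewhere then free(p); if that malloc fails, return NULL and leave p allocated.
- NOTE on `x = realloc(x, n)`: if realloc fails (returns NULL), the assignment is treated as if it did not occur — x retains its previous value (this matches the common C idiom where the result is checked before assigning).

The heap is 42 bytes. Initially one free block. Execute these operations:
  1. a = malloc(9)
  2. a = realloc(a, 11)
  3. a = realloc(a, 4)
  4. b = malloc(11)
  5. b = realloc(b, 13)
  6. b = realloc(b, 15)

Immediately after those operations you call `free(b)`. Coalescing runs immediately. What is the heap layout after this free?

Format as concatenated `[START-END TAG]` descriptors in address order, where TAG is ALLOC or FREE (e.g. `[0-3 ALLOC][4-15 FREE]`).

Answer: [0-3 ALLOC][4-41 FREE]

Derivation:
Op 1: a = malloc(9) -> a = 0; heap: [0-8 ALLOC][9-41 FREE]
Op 2: a = realloc(a, 11) -> a = 0; heap: [0-10 ALLOC][11-41 FREE]
Op 3: a = realloc(a, 4) -> a = 0; heap: [0-3 ALLOC][4-41 FREE]
Op 4: b = malloc(11) -> b = 4; heap: [0-3 ALLOC][4-14 ALLOC][15-41 FREE]
Op 5: b = realloc(b, 13) -> b = 4; heap: [0-3 ALLOC][4-16 ALLOC][17-41 FREE]
Op 6: b = realloc(b, 15) -> b = 4; heap: [0-3 ALLOC][4-18 ALLOC][19-41 FREE]
free(b): b = 4 -> block [4-18 ALLOC]; mark free, coalesce with adjacent free neighbors -> [0-3 ALLOC][4-41 FREE]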